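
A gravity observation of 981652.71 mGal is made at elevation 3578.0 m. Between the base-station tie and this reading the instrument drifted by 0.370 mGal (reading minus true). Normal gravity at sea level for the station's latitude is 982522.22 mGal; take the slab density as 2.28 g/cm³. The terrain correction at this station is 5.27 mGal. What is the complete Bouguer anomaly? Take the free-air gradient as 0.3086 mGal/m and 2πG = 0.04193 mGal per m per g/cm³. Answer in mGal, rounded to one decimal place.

-102.5

Drift-corrected reading = 981652.71 − (0.370) = 981652.340 mGal
Free-air correction = 0.3086 × 3578.0 = 1104.17 mGal
Free-air anomaly = 981652.340 − 982522.22 + (1104.17) = 234.290 mGal
Bouguer slab correction = 0.04193 × 2.28 × 3578.0 = 342.06 mGal
Simple Bouguer anomaly = 234.290 − (342.06) = -107.770 mGal
Complete Bouguer anomaly = -107.770 + 5.27 = -102.500 mGal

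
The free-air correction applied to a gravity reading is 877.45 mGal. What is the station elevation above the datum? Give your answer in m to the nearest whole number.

2843

h = 877.45 / 0.3086 = 2843.32 m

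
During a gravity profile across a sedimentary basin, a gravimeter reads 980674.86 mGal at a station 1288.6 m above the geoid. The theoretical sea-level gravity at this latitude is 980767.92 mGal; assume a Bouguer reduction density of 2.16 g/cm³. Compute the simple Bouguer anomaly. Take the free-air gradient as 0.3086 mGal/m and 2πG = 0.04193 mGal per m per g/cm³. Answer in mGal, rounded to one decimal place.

187.9

Free-air correction = 0.3086 × 1288.6 = 397.66 mGal
Free-air anomaly = 980674.86 − 980767.92 + (397.66) = 304.60 mGal
Bouguer slab correction = 0.04193 × 2.16 × 1288.6 = 116.71 mGal
Simple Bouguer anomaly = 304.60 − (116.71) = 187.89 mGal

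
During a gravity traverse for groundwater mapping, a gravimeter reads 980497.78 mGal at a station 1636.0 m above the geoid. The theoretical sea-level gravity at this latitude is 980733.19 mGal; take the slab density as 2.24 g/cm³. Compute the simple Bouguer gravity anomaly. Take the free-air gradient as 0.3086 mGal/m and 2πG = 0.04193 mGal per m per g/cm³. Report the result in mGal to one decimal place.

Free-air correction = 0.3086 × 1636.0 = 504.87 mGal
Free-air anomaly = 980497.78 − 980733.19 + (504.87) = 269.46 mGal
Bouguer slab correction = 0.04193 × 2.24 × 1636.0 = 153.66 mGal
Simple Bouguer anomaly = 269.46 − (153.66) = 115.80 mGal

115.8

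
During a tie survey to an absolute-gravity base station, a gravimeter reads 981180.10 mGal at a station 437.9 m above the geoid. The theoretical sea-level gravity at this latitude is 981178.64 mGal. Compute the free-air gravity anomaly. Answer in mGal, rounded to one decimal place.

Free-air correction = 0.3086 × 437.9 = 135.14 mGal
Free-air anomaly = 981180.10 − 981178.64 + (135.14) = 136.60 mGal

136.6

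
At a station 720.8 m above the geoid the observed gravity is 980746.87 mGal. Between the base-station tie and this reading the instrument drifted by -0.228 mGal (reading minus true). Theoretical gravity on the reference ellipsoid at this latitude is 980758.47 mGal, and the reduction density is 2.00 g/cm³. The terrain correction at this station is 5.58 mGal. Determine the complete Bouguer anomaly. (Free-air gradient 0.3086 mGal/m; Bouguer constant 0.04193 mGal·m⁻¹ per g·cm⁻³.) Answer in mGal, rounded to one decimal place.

156.2

Drift-corrected reading = 980746.87 − (-0.228) = 980747.098 mGal
Free-air correction = 0.3086 × 720.8 = 222.44 mGal
Free-air anomaly = 980747.098 − 980758.47 + (222.44) = 211.068 mGal
Bouguer slab correction = 0.04193 × 2.00 × 720.8 = 60.45 mGal
Simple Bouguer anomaly = 211.068 − (60.45) = 150.618 mGal
Complete Bouguer anomaly = 150.618 + 5.58 = 156.198 mGal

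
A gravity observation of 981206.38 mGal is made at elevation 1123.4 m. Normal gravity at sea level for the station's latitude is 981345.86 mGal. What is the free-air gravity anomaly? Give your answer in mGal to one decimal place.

207.2

Free-air correction = 0.3086 × 1123.4 = 346.68 mGal
Free-air anomaly = 981206.38 − 981345.86 + (346.68) = 207.20 mGal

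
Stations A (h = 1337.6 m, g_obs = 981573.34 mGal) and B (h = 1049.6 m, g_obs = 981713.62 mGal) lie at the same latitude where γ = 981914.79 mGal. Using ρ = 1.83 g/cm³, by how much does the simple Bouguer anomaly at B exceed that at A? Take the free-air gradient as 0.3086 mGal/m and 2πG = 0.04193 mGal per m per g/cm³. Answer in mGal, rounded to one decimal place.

73.5

Δg_SB(A) = 981573.34 − 981914.79 + 0.3086×1337.6 − 0.04193×1.83×1337.6 = -31.30 mGal
Δg_SB(B) = 981713.62 − 981914.79 + 0.3086×1049.6 − 0.04193×1.83×1049.6 = 42.20 mGal
Difference = 42.20 − (-31.30) = 73.50 mGal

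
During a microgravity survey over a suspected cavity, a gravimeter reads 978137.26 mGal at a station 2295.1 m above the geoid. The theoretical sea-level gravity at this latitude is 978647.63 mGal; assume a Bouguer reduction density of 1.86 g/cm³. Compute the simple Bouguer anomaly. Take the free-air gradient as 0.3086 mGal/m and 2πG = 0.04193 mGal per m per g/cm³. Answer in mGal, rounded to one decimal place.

18.9

Free-air correction = 0.3086 × 2295.1 = 708.27 mGal
Free-air anomaly = 978137.26 − 978647.63 + (708.27) = 197.90 mGal
Bouguer slab correction = 0.04193 × 1.86 × 2295.1 = 178.99 mGal
Simple Bouguer anomaly = 197.90 − (178.99) = 18.91 mGal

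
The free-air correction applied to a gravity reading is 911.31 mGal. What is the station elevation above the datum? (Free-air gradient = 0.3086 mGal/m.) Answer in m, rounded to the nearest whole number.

2953

h = 911.31 / 0.3086 = 2953.05 m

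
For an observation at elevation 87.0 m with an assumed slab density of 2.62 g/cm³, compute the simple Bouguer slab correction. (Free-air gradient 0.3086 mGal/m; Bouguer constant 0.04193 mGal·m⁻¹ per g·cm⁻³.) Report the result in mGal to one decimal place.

9.6

Bouguer slab correction = 0.04193 × 2.62 × 87.0 = 9.6 mGal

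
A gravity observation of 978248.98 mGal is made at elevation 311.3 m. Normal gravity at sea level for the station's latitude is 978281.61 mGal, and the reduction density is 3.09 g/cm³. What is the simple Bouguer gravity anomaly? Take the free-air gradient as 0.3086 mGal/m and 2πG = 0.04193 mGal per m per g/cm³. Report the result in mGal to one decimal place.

23.1

Free-air correction = 0.3086 × 311.3 = 96.07 mGal
Free-air anomaly = 978248.98 − 978281.61 + (96.07) = 63.44 mGal
Bouguer slab correction = 0.04193 × 3.09 × 311.3 = 40.33 mGal
Simple Bouguer anomaly = 63.44 − (40.33) = 23.11 mGal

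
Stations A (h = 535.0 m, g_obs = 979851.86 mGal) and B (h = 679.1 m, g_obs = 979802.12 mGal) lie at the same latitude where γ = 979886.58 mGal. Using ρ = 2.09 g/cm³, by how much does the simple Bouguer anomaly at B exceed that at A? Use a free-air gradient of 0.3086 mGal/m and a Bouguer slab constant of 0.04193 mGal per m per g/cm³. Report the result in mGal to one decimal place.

Δg_SB(A) = 979851.86 − 979886.58 + 0.3086×535.0 − 0.04193×2.09×535.0 = 83.50 mGal
Δg_SB(B) = 979802.12 − 979886.58 + 0.3086×679.1 − 0.04193×2.09×679.1 = 65.60 mGal
Difference = 65.60 − (83.50) = -17.90 mGal

-17.9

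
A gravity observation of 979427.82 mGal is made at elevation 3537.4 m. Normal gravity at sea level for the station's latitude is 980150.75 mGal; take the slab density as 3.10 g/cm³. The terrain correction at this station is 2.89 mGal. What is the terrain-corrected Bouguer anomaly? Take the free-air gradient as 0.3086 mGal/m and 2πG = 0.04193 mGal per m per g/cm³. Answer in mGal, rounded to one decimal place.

Free-air correction = 0.3086 × 3537.4 = 1091.64 mGal
Free-air anomaly = 979427.82 − 980150.75 + (1091.64) = 368.71 mGal
Bouguer slab correction = 0.04193 × 3.10 × 3537.4 = 459.80 mGal
Simple Bouguer anomaly = 368.71 − (459.80) = -91.09 mGal
Complete Bouguer anomaly = -91.09 + 2.89 = -88.20 mGal

-88.2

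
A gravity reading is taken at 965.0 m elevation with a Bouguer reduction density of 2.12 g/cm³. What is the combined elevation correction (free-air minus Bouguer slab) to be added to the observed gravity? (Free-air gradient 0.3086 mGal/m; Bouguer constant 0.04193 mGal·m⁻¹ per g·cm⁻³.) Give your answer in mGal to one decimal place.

212.0

Combined gradient = 0.3086 − 0.04193 × 2.12 = 0.2197084 mGal/m
Combined elevation correction = 0.2197084 × 965.0 = 212.0 mGal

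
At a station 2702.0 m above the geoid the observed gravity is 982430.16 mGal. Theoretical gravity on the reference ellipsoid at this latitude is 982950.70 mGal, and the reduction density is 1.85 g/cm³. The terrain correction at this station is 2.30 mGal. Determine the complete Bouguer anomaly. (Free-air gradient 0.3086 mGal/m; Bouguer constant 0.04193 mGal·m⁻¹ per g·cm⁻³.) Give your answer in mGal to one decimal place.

Free-air correction = 0.3086 × 2702.0 = 833.84 mGal
Free-air anomaly = 982430.16 − 982950.70 + (833.84) = 313.30 mGal
Bouguer slab correction = 0.04193 × 1.85 × 2702.0 = 209.60 mGal
Simple Bouguer anomaly = 313.30 − (209.60) = 103.70 mGal
Complete Bouguer anomaly = 103.70 + 2.30 = 106.00 mGal

106.0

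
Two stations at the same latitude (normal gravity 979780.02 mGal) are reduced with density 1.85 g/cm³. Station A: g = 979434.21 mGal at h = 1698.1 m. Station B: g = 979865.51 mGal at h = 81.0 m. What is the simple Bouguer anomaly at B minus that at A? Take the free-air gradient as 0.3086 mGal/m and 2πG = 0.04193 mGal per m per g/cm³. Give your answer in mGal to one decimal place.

Δg_SB(A) = 979434.21 − 979780.02 + 0.3086×1698.1 − 0.04193×1.85×1698.1 = 46.50 mGal
Δg_SB(B) = 979865.51 − 979780.02 + 0.3086×81.0 − 0.04193×1.85×81.0 = 104.20 mGal
Difference = 104.20 − (46.50) = 57.70 mGal

57.7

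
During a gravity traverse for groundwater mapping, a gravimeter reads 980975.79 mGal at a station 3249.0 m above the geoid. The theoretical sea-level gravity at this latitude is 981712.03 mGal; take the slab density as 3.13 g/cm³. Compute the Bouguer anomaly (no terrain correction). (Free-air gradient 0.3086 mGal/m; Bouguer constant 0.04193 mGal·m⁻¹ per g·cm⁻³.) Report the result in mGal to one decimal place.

Free-air correction = 0.3086 × 3249.0 = 1002.64 mGal
Free-air anomaly = 980975.79 − 981712.03 + (1002.64) = 266.40 mGal
Bouguer slab correction = 0.04193 × 3.13 × 3249.0 = 426.40 mGal
Simple Bouguer anomaly = 266.40 − (426.40) = -160.00 mGal

-160.0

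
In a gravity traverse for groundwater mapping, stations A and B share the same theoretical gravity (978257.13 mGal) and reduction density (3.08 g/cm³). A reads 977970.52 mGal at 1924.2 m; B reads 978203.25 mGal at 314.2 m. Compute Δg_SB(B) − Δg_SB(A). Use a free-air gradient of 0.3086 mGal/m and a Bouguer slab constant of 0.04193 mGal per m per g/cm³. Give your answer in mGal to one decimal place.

-56.2

Δg_SB(A) = 977970.52 − 978257.13 + 0.3086×1924.2 − 0.04193×3.08×1924.2 = 58.70 mGal
Δg_SB(B) = 978203.25 − 978257.13 + 0.3086×314.2 − 0.04193×3.08×314.2 = 2.50 mGal
Difference = 2.50 − (58.70) = -56.20 mGal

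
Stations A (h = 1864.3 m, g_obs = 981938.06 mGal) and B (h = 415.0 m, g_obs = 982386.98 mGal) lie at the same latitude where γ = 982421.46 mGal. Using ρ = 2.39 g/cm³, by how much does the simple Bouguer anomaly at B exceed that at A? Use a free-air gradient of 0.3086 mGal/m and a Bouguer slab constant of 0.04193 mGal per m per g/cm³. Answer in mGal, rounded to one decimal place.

146.9

Δg_SB(A) = 981938.06 − 982421.46 + 0.3086×1864.3 − 0.04193×2.39×1864.3 = -94.90 mGal
Δg_SB(B) = 982386.98 − 982421.46 + 0.3086×415.0 − 0.04193×2.39×415.0 = 52.00 mGal
Difference = 52.00 − (-94.90) = 146.90 mGal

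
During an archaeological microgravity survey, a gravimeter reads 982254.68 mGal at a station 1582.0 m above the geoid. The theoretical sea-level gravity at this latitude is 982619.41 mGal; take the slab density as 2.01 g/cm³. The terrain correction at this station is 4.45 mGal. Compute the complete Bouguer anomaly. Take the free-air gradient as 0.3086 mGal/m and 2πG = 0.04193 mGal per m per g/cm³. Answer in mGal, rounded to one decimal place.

-5.4

Free-air correction = 0.3086 × 1582.0 = 488.21 mGal
Free-air anomaly = 982254.68 − 982619.41 + (488.21) = 123.48 mGal
Bouguer slab correction = 0.04193 × 2.01 × 1582.0 = 133.33 mGal
Simple Bouguer anomaly = 123.48 − (133.33) = -9.85 mGal
Complete Bouguer anomaly = -9.85 + 4.45 = -5.40 mGal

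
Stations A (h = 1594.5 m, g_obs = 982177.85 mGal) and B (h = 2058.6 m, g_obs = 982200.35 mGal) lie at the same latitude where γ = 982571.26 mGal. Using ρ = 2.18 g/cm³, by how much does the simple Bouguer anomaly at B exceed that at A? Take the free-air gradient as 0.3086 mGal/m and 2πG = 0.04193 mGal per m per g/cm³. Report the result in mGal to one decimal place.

123.3

Δg_SB(A) = 982177.85 − 982571.26 + 0.3086×1594.5 − 0.04193×2.18×1594.5 = -47.10 mGal
Δg_SB(B) = 982200.35 − 982571.26 + 0.3086×2058.6 − 0.04193×2.18×2058.6 = 76.20 mGal
Difference = 76.20 − (-47.10) = 123.30 mGal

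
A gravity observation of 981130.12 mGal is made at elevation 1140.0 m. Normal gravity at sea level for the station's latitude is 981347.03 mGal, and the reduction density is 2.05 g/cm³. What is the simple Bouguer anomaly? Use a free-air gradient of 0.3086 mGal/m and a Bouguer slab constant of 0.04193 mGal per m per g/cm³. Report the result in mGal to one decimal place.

36.9

Free-air correction = 0.3086 × 1140.0 = 351.80 mGal
Free-air anomaly = 981130.12 − 981347.03 + (351.80) = 134.89 mGal
Bouguer slab correction = 0.04193 × 2.05 × 1140.0 = 97.99 mGal
Simple Bouguer anomaly = 134.89 − (97.99) = 36.90 mGal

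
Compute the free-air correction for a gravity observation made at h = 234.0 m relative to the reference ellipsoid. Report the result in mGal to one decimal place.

Free-air correction = 0.3086 × 234.0 = 72.2 mGal

72.2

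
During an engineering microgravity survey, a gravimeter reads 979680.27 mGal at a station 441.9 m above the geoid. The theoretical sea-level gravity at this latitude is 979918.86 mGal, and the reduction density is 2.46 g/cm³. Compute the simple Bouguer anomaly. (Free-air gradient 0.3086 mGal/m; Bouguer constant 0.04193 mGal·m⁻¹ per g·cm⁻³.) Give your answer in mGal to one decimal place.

-147.8

Free-air correction = 0.3086 × 441.9 = 136.37 mGal
Free-air anomaly = 979680.27 − 979918.86 + (136.37) = -102.22 mGal
Bouguer slab correction = 0.04193 × 2.46 × 441.9 = 45.58 mGal
Simple Bouguer anomaly = -102.22 − (45.58) = -147.80 mGal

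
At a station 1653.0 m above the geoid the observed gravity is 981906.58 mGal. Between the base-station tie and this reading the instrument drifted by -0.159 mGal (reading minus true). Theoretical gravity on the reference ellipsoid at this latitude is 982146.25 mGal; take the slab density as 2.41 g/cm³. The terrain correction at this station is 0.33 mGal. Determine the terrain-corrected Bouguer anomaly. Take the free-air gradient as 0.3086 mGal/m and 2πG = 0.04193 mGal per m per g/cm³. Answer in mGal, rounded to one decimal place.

Drift-corrected reading = 981906.58 − (-0.159) = 981906.739 mGal
Free-air correction = 0.3086 × 1653.0 = 510.12 mGal
Free-air anomaly = 981906.739 − 982146.25 + (510.12) = 270.609 mGal
Bouguer slab correction = 0.04193 × 2.41 × 1653.0 = 167.04 mGal
Simple Bouguer anomaly = 270.609 − (167.04) = 103.569 mGal
Complete Bouguer anomaly = 103.569 + 0.33 = 103.899 mGal

103.9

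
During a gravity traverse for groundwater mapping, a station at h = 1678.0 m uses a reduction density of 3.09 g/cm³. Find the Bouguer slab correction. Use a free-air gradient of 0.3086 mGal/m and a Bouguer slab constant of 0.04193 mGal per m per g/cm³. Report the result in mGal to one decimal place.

Bouguer slab correction = 0.04193 × 3.09 × 1678.0 = 217.4 mGal

217.4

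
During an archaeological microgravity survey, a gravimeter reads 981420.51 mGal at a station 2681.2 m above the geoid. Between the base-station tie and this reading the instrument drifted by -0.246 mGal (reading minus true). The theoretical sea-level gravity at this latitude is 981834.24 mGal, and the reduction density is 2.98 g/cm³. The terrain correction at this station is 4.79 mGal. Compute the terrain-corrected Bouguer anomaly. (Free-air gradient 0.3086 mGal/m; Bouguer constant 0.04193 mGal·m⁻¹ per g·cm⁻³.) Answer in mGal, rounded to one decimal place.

83.7

Drift-corrected reading = 981420.51 − (-0.246) = 981420.756 mGal
Free-air correction = 0.3086 × 2681.2 = 827.42 mGal
Free-air anomaly = 981420.756 − 981834.24 + (827.42) = 413.936 mGal
Bouguer slab correction = 0.04193 × 2.98 × 2681.2 = 335.02 mGal
Simple Bouguer anomaly = 413.936 − (335.02) = 78.916 mGal
Complete Bouguer anomaly = 78.916 + 4.79 = 83.706 mGal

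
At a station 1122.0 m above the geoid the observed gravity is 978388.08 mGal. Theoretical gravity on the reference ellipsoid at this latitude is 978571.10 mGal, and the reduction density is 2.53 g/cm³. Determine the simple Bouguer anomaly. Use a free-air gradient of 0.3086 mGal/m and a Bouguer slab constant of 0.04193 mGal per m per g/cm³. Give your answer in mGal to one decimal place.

Free-air correction = 0.3086 × 1122.0 = 346.25 mGal
Free-air anomaly = 978388.08 − 978571.10 + (346.25) = 163.23 mGal
Bouguer slab correction = 0.04193 × 2.53 × 1122.0 = 119.03 mGal
Simple Bouguer anomaly = 163.23 − (119.03) = 44.20 mGal

44.2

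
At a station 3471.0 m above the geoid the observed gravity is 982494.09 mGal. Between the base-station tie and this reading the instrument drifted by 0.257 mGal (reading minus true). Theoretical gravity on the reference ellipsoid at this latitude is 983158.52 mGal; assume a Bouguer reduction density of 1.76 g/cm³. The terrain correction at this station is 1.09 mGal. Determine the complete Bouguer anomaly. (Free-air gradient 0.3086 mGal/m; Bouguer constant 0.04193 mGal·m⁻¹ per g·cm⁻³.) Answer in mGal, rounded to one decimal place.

151.4

Drift-corrected reading = 982494.09 − (0.257) = 982493.833 mGal
Free-air correction = 0.3086 × 3471.0 = 1071.15 mGal
Free-air anomaly = 982493.833 − 983158.52 + (1071.15) = 406.463 mGal
Bouguer slab correction = 0.04193 × 1.76 × 3471.0 = 256.15 mGal
Simple Bouguer anomaly = 406.463 − (256.15) = 150.313 mGal
Complete Bouguer anomaly = 150.313 + 1.09 = 151.403 mGal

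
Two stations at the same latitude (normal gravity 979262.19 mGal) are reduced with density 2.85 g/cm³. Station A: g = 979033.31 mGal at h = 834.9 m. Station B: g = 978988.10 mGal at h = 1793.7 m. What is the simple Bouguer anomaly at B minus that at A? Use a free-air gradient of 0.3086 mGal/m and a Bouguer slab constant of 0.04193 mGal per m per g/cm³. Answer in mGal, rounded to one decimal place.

Δg_SB(A) = 979033.31 − 979262.19 + 0.3086×834.9 − 0.04193×2.85×834.9 = -71.00 mGal
Δg_SB(B) = 978988.10 − 979262.19 + 0.3086×1793.7 − 0.04193×2.85×1793.7 = 65.10 mGal
Difference = 65.10 − (-71.00) = 136.10 mGal

136.1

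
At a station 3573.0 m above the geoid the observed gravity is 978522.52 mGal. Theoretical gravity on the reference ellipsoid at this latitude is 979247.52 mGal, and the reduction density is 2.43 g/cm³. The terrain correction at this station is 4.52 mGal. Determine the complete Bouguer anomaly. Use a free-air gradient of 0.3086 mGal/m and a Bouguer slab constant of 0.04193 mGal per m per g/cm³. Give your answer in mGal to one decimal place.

Free-air correction = 0.3086 × 3573.0 = 1102.63 mGal
Free-air anomaly = 978522.52 − 979247.52 + (1102.63) = 377.63 mGal
Bouguer slab correction = 0.04193 × 2.43 × 3573.0 = 364.05 mGal
Simple Bouguer anomaly = 377.63 − (364.05) = 13.58 mGal
Complete Bouguer anomaly = 13.58 + 4.52 = 18.10 mGal

18.1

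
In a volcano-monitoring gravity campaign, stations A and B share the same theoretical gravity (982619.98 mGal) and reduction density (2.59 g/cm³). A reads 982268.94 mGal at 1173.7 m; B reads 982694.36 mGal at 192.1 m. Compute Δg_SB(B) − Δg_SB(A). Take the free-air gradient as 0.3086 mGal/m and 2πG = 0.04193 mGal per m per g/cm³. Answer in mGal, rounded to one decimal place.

229.1

Δg_SB(A) = 982268.94 − 982619.98 + 0.3086×1173.7 − 0.04193×2.59×1173.7 = -116.30 mGal
Δg_SB(B) = 982694.36 − 982619.98 + 0.3086×192.1 − 0.04193×2.59×192.1 = 112.80 mGal
Difference = 112.80 − (-116.30) = 229.10 mGal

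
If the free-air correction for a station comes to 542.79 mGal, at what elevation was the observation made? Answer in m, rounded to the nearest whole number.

h = 542.79 / 0.3086 = 1758.88 m

1759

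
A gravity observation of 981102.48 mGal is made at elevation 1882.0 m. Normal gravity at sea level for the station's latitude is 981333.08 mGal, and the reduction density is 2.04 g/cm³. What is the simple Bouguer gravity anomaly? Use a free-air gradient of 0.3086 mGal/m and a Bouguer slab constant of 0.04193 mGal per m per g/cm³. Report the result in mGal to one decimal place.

Free-air correction = 0.3086 × 1882.0 = 580.79 mGal
Free-air anomaly = 981102.48 − 981333.08 + (580.79) = 350.19 mGal
Bouguer slab correction = 0.04193 × 2.04 × 1882.0 = 160.98 mGal
Simple Bouguer anomaly = 350.19 − (160.98) = 189.21 mGal

189.2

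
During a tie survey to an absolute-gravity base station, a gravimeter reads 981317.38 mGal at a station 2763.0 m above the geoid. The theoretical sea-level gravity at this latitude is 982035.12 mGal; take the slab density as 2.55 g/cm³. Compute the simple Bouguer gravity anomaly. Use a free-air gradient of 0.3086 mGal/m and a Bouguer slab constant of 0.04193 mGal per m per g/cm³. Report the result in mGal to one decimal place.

-160.5

Free-air correction = 0.3086 × 2763.0 = 852.66 mGal
Free-air anomaly = 981317.38 − 982035.12 + (852.66) = 134.92 mGal
Bouguer slab correction = 0.04193 × 2.55 × 2763.0 = 295.42 mGal
Simple Bouguer anomaly = 134.92 − (295.42) = -160.50 mGal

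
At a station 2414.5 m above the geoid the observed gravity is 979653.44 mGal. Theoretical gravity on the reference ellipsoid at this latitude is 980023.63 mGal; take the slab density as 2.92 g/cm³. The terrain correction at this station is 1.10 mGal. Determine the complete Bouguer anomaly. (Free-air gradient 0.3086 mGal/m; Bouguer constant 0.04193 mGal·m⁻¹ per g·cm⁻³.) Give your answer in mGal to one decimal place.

80.4

Free-air correction = 0.3086 × 2414.5 = 745.11 mGal
Free-air anomaly = 979653.44 − 980023.63 + (745.11) = 374.92 mGal
Bouguer slab correction = 0.04193 × 2.92 × 2414.5 = 295.62 mGal
Simple Bouguer anomaly = 374.92 − (295.62) = 79.30 mGal
Complete Bouguer anomaly = 79.30 + 1.10 = 80.40 mGal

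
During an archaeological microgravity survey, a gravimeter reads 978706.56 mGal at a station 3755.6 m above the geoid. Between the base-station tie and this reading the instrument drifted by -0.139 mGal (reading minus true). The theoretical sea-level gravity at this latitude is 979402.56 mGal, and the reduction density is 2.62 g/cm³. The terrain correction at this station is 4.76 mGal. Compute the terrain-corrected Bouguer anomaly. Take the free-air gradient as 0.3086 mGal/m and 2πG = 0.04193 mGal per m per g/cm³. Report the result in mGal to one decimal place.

Drift-corrected reading = 978706.56 − (-0.139) = 978706.699 mGal
Free-air correction = 0.3086 × 3755.6 = 1158.98 mGal
Free-air anomaly = 978706.699 − 979402.56 + (1158.98) = 463.119 mGal
Bouguer slab correction = 0.04193 × 2.62 × 3755.6 = 412.58 mGal
Simple Bouguer anomaly = 463.119 − (412.58) = 50.539 mGal
Complete Bouguer anomaly = 50.539 + 4.76 = 55.299 mGal

55.3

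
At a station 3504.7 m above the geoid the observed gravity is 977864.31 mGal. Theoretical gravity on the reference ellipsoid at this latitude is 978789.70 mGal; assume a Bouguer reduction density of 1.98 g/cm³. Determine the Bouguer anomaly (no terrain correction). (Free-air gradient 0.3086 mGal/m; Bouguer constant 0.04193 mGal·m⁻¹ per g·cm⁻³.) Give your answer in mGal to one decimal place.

Free-air correction = 0.3086 × 3504.7 = 1081.55 mGal
Free-air anomaly = 977864.31 − 978789.70 + (1081.55) = 156.16 mGal
Bouguer slab correction = 0.04193 × 1.98 × 3504.7 = 290.97 mGal
Simple Bouguer anomaly = 156.16 − (290.97) = -134.81 mGal

-134.8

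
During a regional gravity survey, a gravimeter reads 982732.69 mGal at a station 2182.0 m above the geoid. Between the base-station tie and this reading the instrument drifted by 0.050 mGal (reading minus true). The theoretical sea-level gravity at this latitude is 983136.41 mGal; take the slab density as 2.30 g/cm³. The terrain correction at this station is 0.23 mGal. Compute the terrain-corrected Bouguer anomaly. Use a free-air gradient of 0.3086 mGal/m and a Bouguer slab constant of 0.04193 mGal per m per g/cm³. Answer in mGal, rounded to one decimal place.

59.4

Drift-corrected reading = 982732.69 − (0.050) = 982732.640 mGal
Free-air correction = 0.3086 × 2182.0 = 673.37 mGal
Free-air anomaly = 982732.640 − 983136.41 + (673.37) = 269.600 mGal
Bouguer slab correction = 0.04193 × 2.30 × 2182.0 = 210.43 mGal
Simple Bouguer anomaly = 269.600 − (210.43) = 59.170 mGal
Complete Bouguer anomaly = 59.170 + 0.23 = 59.400 mGal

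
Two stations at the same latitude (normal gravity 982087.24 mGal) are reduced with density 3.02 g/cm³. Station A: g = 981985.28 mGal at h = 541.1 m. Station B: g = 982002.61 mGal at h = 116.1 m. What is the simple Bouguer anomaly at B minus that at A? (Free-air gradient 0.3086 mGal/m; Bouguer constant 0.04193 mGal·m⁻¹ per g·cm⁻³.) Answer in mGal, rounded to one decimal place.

-60.0

Δg_SB(A) = 981985.28 − 982087.24 + 0.3086×541.1 − 0.04193×3.02×541.1 = -3.50 mGal
Δg_SB(B) = 982002.61 − 982087.24 + 0.3086×116.1 − 0.04193×3.02×116.1 = -63.50 mGal
Difference = -63.50 − (-3.50) = -60.00 mGal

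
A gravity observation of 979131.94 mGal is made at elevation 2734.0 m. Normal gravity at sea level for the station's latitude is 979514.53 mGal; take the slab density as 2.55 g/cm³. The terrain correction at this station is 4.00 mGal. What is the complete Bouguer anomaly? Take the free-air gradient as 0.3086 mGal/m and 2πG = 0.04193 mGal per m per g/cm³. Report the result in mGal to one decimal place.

172.8

Free-air correction = 0.3086 × 2734.0 = 843.71 mGal
Free-air anomaly = 979131.94 − 979514.53 + (843.71) = 461.12 mGal
Bouguer slab correction = 0.04193 × 2.55 × 2734.0 = 292.32 mGal
Simple Bouguer anomaly = 461.12 − (292.32) = 168.80 mGal
Complete Bouguer anomaly = 168.80 + 4.00 = 172.80 mGal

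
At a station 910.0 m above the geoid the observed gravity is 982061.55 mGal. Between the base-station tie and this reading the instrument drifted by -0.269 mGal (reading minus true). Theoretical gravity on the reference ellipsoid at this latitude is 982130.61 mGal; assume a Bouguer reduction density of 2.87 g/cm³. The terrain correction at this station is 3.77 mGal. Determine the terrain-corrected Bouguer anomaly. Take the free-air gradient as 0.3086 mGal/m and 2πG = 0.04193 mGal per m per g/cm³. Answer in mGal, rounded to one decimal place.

Drift-corrected reading = 982061.55 − (-0.269) = 982061.819 mGal
Free-air correction = 0.3086 × 910.0 = 280.83 mGal
Free-air anomaly = 982061.819 − 982130.61 + (280.83) = 212.039 mGal
Bouguer slab correction = 0.04193 × 2.87 × 910.0 = 109.51 mGal
Simple Bouguer anomaly = 212.039 − (109.51) = 102.529 mGal
Complete Bouguer anomaly = 102.529 + 3.77 = 106.299 mGal

106.3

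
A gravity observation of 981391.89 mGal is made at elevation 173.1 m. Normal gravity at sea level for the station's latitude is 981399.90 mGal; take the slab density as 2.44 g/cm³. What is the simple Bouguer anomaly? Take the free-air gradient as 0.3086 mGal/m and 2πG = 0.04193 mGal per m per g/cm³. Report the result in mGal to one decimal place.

27.7

Free-air correction = 0.3086 × 173.1 = 53.42 mGal
Free-air anomaly = 981391.89 − 981399.90 + (53.42) = 45.41 mGal
Bouguer slab correction = 0.04193 × 2.44 × 173.1 = 17.71 mGal
Simple Bouguer anomaly = 45.41 − (17.71) = 27.70 mGal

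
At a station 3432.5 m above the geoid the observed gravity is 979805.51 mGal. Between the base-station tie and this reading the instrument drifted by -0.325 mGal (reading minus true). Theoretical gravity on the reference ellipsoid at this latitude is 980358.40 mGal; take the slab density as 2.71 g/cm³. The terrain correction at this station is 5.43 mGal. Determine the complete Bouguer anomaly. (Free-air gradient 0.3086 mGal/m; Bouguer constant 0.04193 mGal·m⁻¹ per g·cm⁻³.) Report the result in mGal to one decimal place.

122.1

Drift-corrected reading = 979805.51 − (-0.325) = 979805.835 mGal
Free-air correction = 0.3086 × 3432.5 = 1059.27 mGal
Free-air anomaly = 979805.835 − 980358.40 + (1059.27) = 506.705 mGal
Bouguer slab correction = 0.04193 × 2.71 × 3432.5 = 390.04 mGal
Simple Bouguer anomaly = 506.705 − (390.04) = 116.665 mGal
Complete Bouguer anomaly = 116.665 + 5.43 = 122.095 mGal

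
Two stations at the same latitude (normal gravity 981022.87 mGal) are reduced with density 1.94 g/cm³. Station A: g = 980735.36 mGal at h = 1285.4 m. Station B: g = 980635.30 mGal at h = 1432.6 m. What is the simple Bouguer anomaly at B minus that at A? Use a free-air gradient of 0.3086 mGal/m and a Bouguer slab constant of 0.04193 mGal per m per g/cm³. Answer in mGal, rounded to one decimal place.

-66.6

Δg_SB(A) = 980735.36 − 981022.87 + 0.3086×1285.4 − 0.04193×1.94×1285.4 = 4.60 mGal
Δg_SB(B) = 980635.30 − 981022.87 + 0.3086×1432.6 − 0.04193×1.94×1432.6 = -62.00 mGal
Difference = -62.00 − (4.60) = -66.60 mGal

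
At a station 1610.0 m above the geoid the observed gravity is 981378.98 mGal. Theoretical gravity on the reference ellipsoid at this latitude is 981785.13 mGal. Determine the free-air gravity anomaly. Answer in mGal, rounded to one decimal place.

90.7

Free-air correction = 0.3086 × 1610.0 = 496.85 mGal
Free-air anomaly = 981378.98 − 981785.13 + (496.85) = 90.70 mGal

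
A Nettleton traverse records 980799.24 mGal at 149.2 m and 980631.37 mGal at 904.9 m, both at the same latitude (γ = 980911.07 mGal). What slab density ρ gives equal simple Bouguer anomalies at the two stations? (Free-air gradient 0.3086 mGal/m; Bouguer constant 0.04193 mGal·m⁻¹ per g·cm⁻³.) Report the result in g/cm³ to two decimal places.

Δg_obs = 980631.37 − 980799.24 = -167.87 mGal over Δh = 904.9 − 149.2 = 755.7 m
Equal Bouguer anomalies ⇒ Δg_obs + (0.3086 − 0.04193ρ)·Δh = 0
0.3086 − 0.04193ρ = −Δg_obs/Δh = 0.22214
ρ = (0.3086 − 0.22214) / 0.04193 = 2.06 g/cm³

2.06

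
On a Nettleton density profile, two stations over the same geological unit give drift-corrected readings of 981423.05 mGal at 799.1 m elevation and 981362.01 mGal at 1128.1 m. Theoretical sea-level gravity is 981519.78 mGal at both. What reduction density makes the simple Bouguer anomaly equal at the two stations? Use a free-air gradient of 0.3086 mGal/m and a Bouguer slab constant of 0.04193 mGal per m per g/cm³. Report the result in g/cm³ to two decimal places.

2.94

Δg_obs = 981362.01 − 981423.05 = -61.04 mGal over Δh = 1128.1 − 799.1 = 329.0 m
Equal Bouguer anomalies ⇒ Δg_obs + (0.3086 − 0.04193ρ)·Δh = 0
0.3086 − 0.04193ρ = −Δg_obs/Δh = 0.18553
ρ = (0.3086 − 0.18553) / 0.04193 = 2.94 g/cm³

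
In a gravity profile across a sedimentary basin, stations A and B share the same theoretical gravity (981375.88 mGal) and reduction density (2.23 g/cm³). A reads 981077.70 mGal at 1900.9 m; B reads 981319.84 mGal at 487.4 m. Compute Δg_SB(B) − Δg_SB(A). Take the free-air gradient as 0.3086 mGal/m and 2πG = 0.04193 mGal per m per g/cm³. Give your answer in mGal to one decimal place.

Δg_SB(A) = 981077.70 − 981375.88 + 0.3086×1900.9 − 0.04193×2.23×1900.9 = 110.70 mGal
Δg_SB(B) = 981319.84 − 981375.88 + 0.3086×487.4 − 0.04193×2.23×487.4 = 48.80 mGal
Difference = 48.80 − (110.70) = -61.90 mGal

-61.9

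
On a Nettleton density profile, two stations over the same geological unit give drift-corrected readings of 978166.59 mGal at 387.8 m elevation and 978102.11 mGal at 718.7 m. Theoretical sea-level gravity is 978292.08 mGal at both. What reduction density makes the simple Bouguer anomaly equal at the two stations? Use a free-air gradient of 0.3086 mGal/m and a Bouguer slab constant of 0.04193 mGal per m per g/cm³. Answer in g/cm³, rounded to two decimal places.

Δg_obs = 978102.11 − 978166.59 = -64.48 mGal over Δh = 718.7 − 387.8 = 330.9 m
Equal Bouguer anomalies ⇒ Δg_obs + (0.3086 − 0.04193ρ)·Δh = 0
0.3086 − 0.04193ρ = −Δg_obs/Δh = 0.19486
ρ = (0.3086 − 0.19486) / 0.04193 = 2.71 g/cm³

2.71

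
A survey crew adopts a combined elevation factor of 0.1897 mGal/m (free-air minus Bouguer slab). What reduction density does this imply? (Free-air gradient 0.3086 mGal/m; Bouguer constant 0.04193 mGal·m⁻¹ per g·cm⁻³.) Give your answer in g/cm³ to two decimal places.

0.1897 = 0.3086 − 0.04193 × ρ
ρ = (0.3086 − 0.1897) / 0.04193 = 2.84 g/cm³

2.84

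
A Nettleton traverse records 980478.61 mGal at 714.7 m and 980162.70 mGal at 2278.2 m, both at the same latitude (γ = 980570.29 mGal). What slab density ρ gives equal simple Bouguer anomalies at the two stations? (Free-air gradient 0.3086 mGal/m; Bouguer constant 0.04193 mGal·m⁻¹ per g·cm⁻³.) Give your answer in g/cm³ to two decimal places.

2.54

Δg_obs = 980162.70 − 980478.61 = -315.91 mGal over Δh = 2278.2 − 714.7 = 1563.5 m
Equal Bouguer anomalies ⇒ Δg_obs + (0.3086 − 0.04193ρ)·Δh = 0
0.3086 − 0.04193ρ = −Δg_obs/Δh = 0.20205
ρ = (0.3086 − 0.20205) / 0.04193 = 2.54 g/cm³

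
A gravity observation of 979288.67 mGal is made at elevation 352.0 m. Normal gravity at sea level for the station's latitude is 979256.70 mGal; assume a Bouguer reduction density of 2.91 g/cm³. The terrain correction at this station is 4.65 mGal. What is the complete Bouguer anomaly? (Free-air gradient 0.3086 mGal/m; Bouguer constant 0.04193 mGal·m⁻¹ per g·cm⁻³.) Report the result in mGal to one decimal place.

Free-air correction = 0.3086 × 352.0 = 108.63 mGal
Free-air anomaly = 979288.67 − 979256.70 + (108.63) = 140.60 mGal
Bouguer slab correction = 0.04193 × 2.91 × 352.0 = 42.95 mGal
Simple Bouguer anomaly = 140.60 − (42.95) = 97.65 mGal
Complete Bouguer anomaly = 97.65 + 4.65 = 102.30 mGal

102.3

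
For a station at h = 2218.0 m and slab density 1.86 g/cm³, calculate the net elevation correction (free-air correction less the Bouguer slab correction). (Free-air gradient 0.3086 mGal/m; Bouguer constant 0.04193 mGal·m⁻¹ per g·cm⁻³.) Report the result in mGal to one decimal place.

Combined gradient = 0.3086 − 0.04193 × 1.86 = 0.2306102 mGal/m
Combined elevation correction = 0.2306102 × 2218.0 = 511.5 mGal

511.5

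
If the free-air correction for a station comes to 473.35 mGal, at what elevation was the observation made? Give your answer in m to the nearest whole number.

h = 473.35 / 0.3086 = 1533.86 m

1534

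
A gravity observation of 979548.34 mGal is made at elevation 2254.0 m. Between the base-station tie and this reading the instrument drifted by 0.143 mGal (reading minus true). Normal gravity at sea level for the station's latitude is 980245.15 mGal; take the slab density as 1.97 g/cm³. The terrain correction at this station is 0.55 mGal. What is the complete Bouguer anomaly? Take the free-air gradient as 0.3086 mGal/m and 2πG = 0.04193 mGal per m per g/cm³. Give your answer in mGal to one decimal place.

-187.0

Drift-corrected reading = 979548.34 − (0.143) = 979548.197 mGal
Free-air correction = 0.3086 × 2254.0 = 695.58 mGal
Free-air anomaly = 979548.197 − 980245.15 + (695.58) = -1.373 mGal
Bouguer slab correction = 0.04193 × 1.97 × 2254.0 = 186.19 mGal
Simple Bouguer anomaly = -1.373 − (186.19) = -187.563 mGal
Complete Bouguer anomaly = -187.563 + 0.55 = -187.013 mGal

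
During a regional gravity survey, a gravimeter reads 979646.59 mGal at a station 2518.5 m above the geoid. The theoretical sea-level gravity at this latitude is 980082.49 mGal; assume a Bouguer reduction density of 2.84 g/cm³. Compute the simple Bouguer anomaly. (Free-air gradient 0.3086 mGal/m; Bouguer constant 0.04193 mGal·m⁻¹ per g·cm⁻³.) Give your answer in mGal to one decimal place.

Free-air correction = 0.3086 × 2518.5 = 777.21 mGal
Free-air anomaly = 979646.59 − 980082.49 + (777.21) = 341.31 mGal
Bouguer slab correction = 0.04193 × 2.84 × 2518.5 = 299.91 mGal
Simple Bouguer anomaly = 341.31 − (299.91) = 41.40 mGal

41.4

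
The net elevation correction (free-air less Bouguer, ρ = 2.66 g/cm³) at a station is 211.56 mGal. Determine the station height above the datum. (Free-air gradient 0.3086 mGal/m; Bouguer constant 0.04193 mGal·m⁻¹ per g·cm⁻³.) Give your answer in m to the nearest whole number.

1074

Combined gradient = 0.3086 − 0.04193 × 2.66 = 0.1970662 mGal/m
h = 211.56 / 0.1970662 = 1073.55 m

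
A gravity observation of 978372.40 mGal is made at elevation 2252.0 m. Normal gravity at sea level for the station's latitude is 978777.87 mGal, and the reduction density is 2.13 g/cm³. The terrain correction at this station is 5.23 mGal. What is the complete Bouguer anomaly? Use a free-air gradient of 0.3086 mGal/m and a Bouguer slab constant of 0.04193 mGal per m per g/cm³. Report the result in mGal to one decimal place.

93.6

Free-air correction = 0.3086 × 2252.0 = 694.97 mGal
Free-air anomaly = 978372.40 − 978777.87 + (694.97) = 289.50 mGal
Bouguer slab correction = 0.04193 × 2.13 × 2252.0 = 201.13 mGal
Simple Bouguer anomaly = 289.50 − (201.13) = 88.37 mGal
Complete Bouguer anomaly = 88.37 + 5.23 = 93.60 mGal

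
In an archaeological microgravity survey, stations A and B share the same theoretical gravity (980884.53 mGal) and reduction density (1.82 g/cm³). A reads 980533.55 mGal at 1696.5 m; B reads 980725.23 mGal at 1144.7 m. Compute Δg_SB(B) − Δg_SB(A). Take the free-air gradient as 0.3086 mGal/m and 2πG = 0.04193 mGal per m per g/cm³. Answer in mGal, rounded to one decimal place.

Δg_SB(A) = 980533.55 − 980884.53 + 0.3086×1696.5 − 0.04193×1.82×1696.5 = 43.10 mGal
Δg_SB(B) = 980725.23 − 980884.53 + 0.3086×1144.7 − 0.04193×1.82×1144.7 = 106.60 mGal
Difference = 106.60 − (43.10) = 63.50 mGal

63.5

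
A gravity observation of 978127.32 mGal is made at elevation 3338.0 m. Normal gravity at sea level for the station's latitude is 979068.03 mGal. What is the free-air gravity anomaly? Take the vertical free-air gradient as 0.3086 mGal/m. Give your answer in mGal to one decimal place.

89.4

Free-air correction = 0.3086 × 3338.0 = 1030.11 mGal
Free-air anomaly = 978127.32 − 979068.03 + (1030.11) = 89.40 mGal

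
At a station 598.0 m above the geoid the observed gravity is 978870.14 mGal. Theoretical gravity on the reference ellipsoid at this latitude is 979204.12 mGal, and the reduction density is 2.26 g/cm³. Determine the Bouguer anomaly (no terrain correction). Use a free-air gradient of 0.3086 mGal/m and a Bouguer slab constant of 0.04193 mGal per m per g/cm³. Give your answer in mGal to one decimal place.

-206.1

Free-air correction = 0.3086 × 598.0 = 184.54 mGal
Free-air anomaly = 978870.14 − 979204.12 + (184.54) = -149.44 mGal
Bouguer slab correction = 0.04193 × 2.26 × 598.0 = 56.67 mGal
Simple Bouguer anomaly = -149.44 − (56.67) = -206.11 mGal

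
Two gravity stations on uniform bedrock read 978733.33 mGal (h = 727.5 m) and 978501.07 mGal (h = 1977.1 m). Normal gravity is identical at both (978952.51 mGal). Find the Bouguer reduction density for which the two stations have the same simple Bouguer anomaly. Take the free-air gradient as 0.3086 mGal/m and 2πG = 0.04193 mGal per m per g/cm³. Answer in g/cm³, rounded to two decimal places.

2.93

Δg_obs = 978501.07 − 978733.33 = -232.26 mGal over Δh = 1977.1 − 727.5 = 1249.6 m
Equal Bouguer anomalies ⇒ Δg_obs + (0.3086 − 0.04193ρ)·Δh = 0
0.3086 − 0.04193ρ = −Δg_obs/Δh = 0.18587
ρ = (0.3086 − 0.18587) / 0.04193 = 2.93 g/cm³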